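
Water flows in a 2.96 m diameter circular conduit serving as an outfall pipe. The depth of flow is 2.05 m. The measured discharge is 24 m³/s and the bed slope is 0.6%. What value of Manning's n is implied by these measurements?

For a circular section of diameter D = 2.96 m at depth y = 2.05 m, the central angle is θ = 2 arccos(1 − 2y/D) = 3.932 rad. Then A = (D²/8)(θ − sin θ) = 5.085 m² and P = Dθ/2 = 5.82 m.
Hydraulic radius R = A/P = 5.085/5.82 = 0.8738 m.
Rearranging Manning's equation: n = (1/Q) A R^(2/3) S^(1/2) = (1/24) × 5.085 × 0.8738^(2/3) × √0.006 = 0.015.

n = 0.015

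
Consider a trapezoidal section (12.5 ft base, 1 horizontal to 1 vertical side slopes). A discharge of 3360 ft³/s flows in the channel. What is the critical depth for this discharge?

At critical depth, Q² T / (g A³) = 1, i.e. A³/T = Q²/g = 3360²/32.2 = 350600.
Try y = 6.98 ft: A³/T = 95000 — too small.
Try y = 10 ft: A³/T = 350500 — matches.

y_c = 10 ft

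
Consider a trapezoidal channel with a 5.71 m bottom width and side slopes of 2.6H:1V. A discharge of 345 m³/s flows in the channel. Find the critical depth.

At critical depth, Q² T / (g A³) = 1, i.e. A³/T = Q²/g = 345²/9.81 = 12130.
Try y = 4.54 m: A³/T = 17150 — high.
Try y = 3.54 m: A³/T = 6102 — low.
Try y = 4.18 m: A³/T = 12120 — ≈ 12130.

y_c = 4.18 m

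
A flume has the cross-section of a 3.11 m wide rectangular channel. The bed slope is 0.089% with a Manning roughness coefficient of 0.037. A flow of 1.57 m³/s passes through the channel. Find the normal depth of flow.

y_n = 0.907 m

Manning's equation rearranged: A R^(2/3) = nQ / (1·√S) = 0.037 × 1.57 / (√0.00089) = 1.947.
Trying y = 0.68 m: A R^(2/3) = 1.284 — short.
Trying y = 0.907 m: A R^(2/3) = 1.946 — matches.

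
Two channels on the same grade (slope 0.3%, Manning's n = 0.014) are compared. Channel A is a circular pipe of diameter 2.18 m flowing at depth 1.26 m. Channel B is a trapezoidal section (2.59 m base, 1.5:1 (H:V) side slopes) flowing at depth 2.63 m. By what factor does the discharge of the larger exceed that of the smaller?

Channel A: For a circular section of diameter D = 2.18 m at depth y = 1.26 m, the central angle is θ = 2 arccos(1 − 2y/D) = 3.455 rad. Then A = (D²/8)(θ − sin θ) = 2.235 m² and P = Dθ/2 = 3.766 m. Hydraulic radius R = A/P = 2.235/3.766 = 0.5936 m. Q_A = (1/0.014)·2.235·0.5936^(2/3)·√0.003 = 6.177 m³/s.
Channel B: With bottom width b = 2.59 m and side slope z = 1.5: A = (b + zy)y = (2.59 + 1.5×2.63)×2.63 = 17.19 m²; P = b + 2y√(1+z²) = 2.59 + 2×2.63×1.803 = 12.07 m. Hydraulic radius R = A/P = 17.19/12.07 = 1.424 m. Q_B = (1/0.014)·17.19·1.424^(2/3)·√0.003 = 85.09 m³/s.
The larger discharge is 85.09 m³/s and the smaller is 6.177 m³/s; the ratio is 13.8.

13.8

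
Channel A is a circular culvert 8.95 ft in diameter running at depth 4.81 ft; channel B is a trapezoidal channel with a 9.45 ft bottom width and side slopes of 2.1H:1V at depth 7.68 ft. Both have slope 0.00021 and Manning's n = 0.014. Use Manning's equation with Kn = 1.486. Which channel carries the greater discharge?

channel B

Channel A: For a circular section of diameter D = 8.95 ft at depth y = 4.81 ft, the central angle is θ = 2 arccos(1 − 2y/D) = 3.291 rad. Then A = (D²/8)(θ − sin θ) = 34.45 ft² and P = Dθ/2 = 14.73 ft. Hydraulic radius R = A/P = 34.45/14.73 = 2.339 ft. Q_A = (1.486/0.014)·34.45·2.339^(2/3)·√0.00021 = 93.37 ft³/s.
Channel B: With bottom width b = 9.45 ft and side slope z = 2.1: A = (b + zy)y = (9.45 + 2.1×7.68)×7.68 = 196.4 ft²; P = b + 2y√(1+z²) = 9.45 + 2×7.68×2.326 = 45.18 ft. Hydraulic radius R = A/P = 196.4/45.18 = 4.348 ft. Q_B = (1.486/0.014)·196.4·4.348^(2/3)·√0.00021 = 805 ft³/s.
Q_A = 93.37 ft³/s vs Q_B = 805 ft³/s, so channel B carries more.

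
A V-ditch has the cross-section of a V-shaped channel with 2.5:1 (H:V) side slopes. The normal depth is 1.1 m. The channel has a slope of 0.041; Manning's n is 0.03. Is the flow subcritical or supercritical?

supercritical

For a triangular section with side slope z = 2.5: A = zy² = 2.5×1.1² = 3.025 m²; P = 2y√(1+z²) = 2×1.1×2.693 = 5.924 m.
Hydraulic radius R = A/P = 3.025/5.924 = 0.5107 m.
V = (1/n) R^(2/3) √S = (1/0.03) × 0.5107^(2/3) × √0.041 = 4.312 m/s. Hydraulic depth D_h = A/T = 3.025/5.5 = 0.55 m.
Froude number Fr = V/√(g·D_h) = 4.312/√(9.81×0.55) = 1.86, which is greater than 1, so the flow is supercritical.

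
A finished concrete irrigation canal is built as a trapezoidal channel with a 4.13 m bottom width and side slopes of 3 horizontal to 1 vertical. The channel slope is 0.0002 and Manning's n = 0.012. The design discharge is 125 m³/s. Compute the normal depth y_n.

Manning's equation rearranged: A R^(2/3) = nQ / (1·√S) = 0.012 × 125 / (√0.0002) = 106.1.
Try y = 4.75 m: A R^(2/3) = 163.2 — high.
Try y = 3.09 m: A R^(2/3) = 60.11 — low.
Try y = 3.96 m: A R^(2/3) = 106.4 — ≈ 106.1.

y_n = 3.96 m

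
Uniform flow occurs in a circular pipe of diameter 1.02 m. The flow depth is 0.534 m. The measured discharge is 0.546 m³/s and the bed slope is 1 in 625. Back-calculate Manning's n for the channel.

For a circular section of diameter D = 1.02 m at depth y = 0.534 m, the central angle is θ = 2 arccos(1 − 2y/D) = 3.236 rad. Then A = (D²/8)(θ − sin θ) = 0.433 m² and P = Dθ/2 = 1.65 m.
Hydraulic radius R = A/P = 0.433/1.65 = 0.2624 m.
Rearranging Manning's equation: n = (1/Q) A R^(2/3) S^(1/2) = (1/0.546) × 0.433 × 0.2624^(2/3) × √0.0016 = 0.013.

n = 0.013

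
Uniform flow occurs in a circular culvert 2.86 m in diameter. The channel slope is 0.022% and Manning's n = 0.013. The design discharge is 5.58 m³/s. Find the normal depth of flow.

y_n = 2.23 m

Manning's equation rearranged: A R^(2/3) = nQ / (1·√S) = 0.013 × 5.58 / (√0.00022) = 4.891.
At y = 2.66 m: A R^(2/3) = 5.523 — too large.
At y = 2.23 m: A R^(2/3) = 4.891 — ≈ 4.891.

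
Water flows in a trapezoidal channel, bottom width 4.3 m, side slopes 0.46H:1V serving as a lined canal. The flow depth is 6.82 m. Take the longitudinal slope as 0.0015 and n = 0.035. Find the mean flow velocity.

V = 2.11 m/s

With bottom width b = 4.3 m and side slope z = 0.46: A = (b + zy)y = (4.3 + 0.46×6.82)×6.82 = 50.72 m²; P = b + 2y√(1+z²) = 4.3 + 2×6.82×1.101 = 19.31 m.
Hydraulic radius R = A/P = 50.72/19.31 = 2.626 m.
From Manning's equation, V = (1/n) R^(2/3) S^(1/2) = (1/0.035) × 2.626^(2/3) × 0.0015^(1/2) = 2.11 m/s.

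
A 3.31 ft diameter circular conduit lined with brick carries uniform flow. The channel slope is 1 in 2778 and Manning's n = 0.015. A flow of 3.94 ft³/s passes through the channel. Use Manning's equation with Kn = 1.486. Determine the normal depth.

Manning's equation rearranged: A R^(2/3) = nQ / (1.486·√S) = 0.015 × 3.94 / (1.486 × √0.00036) = 2.096.
Try y = 1.29 ft: A R^(2/3) = 2.437 — over.
Try y = 0.963 ft: A R^(2/3) = 1.399 — short.
Try y = 1.19 ft: A R^(2/3) = 2.097 — close enough.

y_n = 1.19 ft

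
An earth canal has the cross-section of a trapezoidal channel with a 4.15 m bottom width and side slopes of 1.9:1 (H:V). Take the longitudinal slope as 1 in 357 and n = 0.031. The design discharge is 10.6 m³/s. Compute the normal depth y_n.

Manning's equation rearranged: A R^(2/3) = nQ / (1·√S) = 0.031 × 10.6 / (√0.002801) = 6.209.
Try y = 0.905 m: A R^(2/3) = 4.031 — too small.
Try y = 1.4 m: A R^(2/3) = 9.137 — too large.
Try y = 1.14 m: A R^(2/3) = 6.184 — matches.

y_n = 1.14 m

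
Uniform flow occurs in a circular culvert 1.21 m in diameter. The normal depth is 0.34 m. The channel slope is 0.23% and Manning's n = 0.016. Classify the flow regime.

subcritical

For a circular section of diameter D = 1.21 m at depth y = 0.34 m, the central angle is θ = 2 arccos(1 − 2y/D) = 2.235 rad. Then A = (D²/8)(θ − sin θ) = 0.2649 m² and P = Dθ/2 = 1.352 m.
Hydraulic radius R = A/P = 0.2649/1.352 = 0.1959 m.
V = (1/n) R^(2/3) √S = (1/0.016) × 0.1959^(2/3) × √0.0023 = 1.011 m/s. Hydraulic depth D_h = A/T = 0.2649/1.088 = 0.2435 m.
Froude number Fr = V/√(g·D_h) = 1.011/√(9.81×0.2435) = 0.654, which is less than 1, so the flow is subcritical.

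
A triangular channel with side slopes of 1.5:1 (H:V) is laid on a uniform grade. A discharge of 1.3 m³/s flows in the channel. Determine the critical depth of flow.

y_c = 0.687 m

At critical depth, Q² T / (g A³) = 1, i.e. A³/T = Q²/g = 1.3²/9.81 = 0.1723.
Try y = 0.582 m: A³/T = 0.07512 — too small.
Try y = 0.799 m: A³/T = 0.3663 — too large.
Try y = 0.687 m: A³/T = 0.1722 — close enough.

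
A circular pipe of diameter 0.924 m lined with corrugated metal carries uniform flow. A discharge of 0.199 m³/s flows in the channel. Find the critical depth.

At critical depth, Q² T / (g A³) = 1, i.e. A³/T = Q²/g = 0.199²/9.81 = 0.004037.
Trying y = 0.31 m: A³/T = 0.008816 — over.
Trying y = 0.253 m: A³/T = 0.004012 — matches.

y_c = 0.253 m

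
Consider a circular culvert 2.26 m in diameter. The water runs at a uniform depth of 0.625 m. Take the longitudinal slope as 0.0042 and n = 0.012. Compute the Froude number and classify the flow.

For a circular section of diameter D = 2.26 m at depth y = 0.625 m, the central angle is θ = 2 arccos(1 − 2y/D) = 2.215 rad. Then A = (D²/8)(θ − sin θ) = 0.9037 m² and P = Dθ/2 = 2.503 m.
Hydraulic radius R = A/P = 0.9037/2.503 = 0.361 m.
V = (1/n) R^(2/3) √S = (1/0.012) × 0.361^(2/3) × √0.0042 = 2.738 m/s. Hydraulic depth D_h = A/T = 0.9037/2.022 = 0.447 m.
Froude number Fr = V/√(g·D_h) = 2.738/√(9.81×0.447) = 1.31, which is greater than 1, so the flow is supercritical.

supercritical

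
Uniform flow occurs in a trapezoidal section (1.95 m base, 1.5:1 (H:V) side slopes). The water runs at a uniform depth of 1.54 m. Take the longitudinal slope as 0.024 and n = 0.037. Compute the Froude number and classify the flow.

supercritical

With bottom width b = 1.95 m and side slope z = 1.5: A = (b + zy)y = (1.95 + 1.5×1.54)×1.54 = 6.56 m²; P = b + 2y√(1+z²) = 1.95 + 2×1.54×1.803 = 7.503 m.
Hydraulic radius R = A/P = 6.56/7.503 = 0.8744 m.
V = (1/n) R^(2/3) √S = (1/0.037) × 0.8744^(2/3) × √0.024 = 3.829 m/s. Hydraulic depth D_h = A/T = 6.56/6.57 = 0.9985 m.
Froude number Fr = V/√(g·D_h) = 3.829/√(9.81×0.9985) = 1.22, which is greater than 1, so the flow is supercritical.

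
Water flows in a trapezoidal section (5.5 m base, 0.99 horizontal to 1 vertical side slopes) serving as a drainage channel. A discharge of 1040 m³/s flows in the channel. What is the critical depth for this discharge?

y_c = 9.37 m

At critical depth, Q² T / (g A³) = 1, i.e. A³/T = Q²/g = 1040²/9.81 = 110300.
Try y = 8.29 m: A³/T = 66950 — too small.
Try y = 11.9 m: A³/T = 299200 — too large.
Try y = 9.37 m: A³/T = 110300 — close enough.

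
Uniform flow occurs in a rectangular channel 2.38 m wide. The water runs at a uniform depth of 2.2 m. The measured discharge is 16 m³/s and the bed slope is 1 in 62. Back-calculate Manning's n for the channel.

n = 0.035

Flow area A = b·y = 2.38 × 2.2 = 5.236 m². Wetted perimeter P = b + 2y = 2.38 + 2×2.2 = 6.78 m.
Hydraulic radius R = A/P = 5.236/6.78 = 0.7723 m.
Rearranging Manning's equation: n = (1/Q) A R^(2/3) S^(1/2) = (1/16) × 5.236 × 0.7723^(2/3) × √0.01613 = 0.035.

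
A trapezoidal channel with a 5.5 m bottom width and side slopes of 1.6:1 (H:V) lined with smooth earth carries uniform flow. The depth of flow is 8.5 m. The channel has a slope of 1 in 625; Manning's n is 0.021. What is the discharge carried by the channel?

With bottom width b = 5.5 m and side slope z = 1.6: A = (b + zy)y = (5.5 + 1.6×8.5)×8.5 = 162.4 m²; P = b + 2y√(1+z²) = 5.5 + 2×8.5×1.887 = 37.58 m.
Hydraulic radius R = A/P = 162.4/37.58 = 4.321 m.
Manning's equation: Q = (1/n) A R^(2/3) S^(1/2) = (1/0.021) × 162.4 × 4.321^(2/3) × 0.0016^(1/2) = 820 m³/s.

Q = 820 m³/s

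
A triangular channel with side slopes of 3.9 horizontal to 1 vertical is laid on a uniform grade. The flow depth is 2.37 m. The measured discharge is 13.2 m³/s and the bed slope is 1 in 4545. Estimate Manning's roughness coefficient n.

n = 0.027

For a triangular section with side slope z = 3.9: A = zy² = 3.9×2.37² = 21.91 m²; P = 2y√(1+z²) = 2×2.37×4.026 = 19.08 m.
Hydraulic radius R = A/P = 21.91/19.08 = 1.148 m.
Rearranging Manning's equation: n = (1/Q) A R^(2/3) S^(1/2) = (1/13.2) × 21.91 × 1.148^(2/3) × √0.00022 = 0.027.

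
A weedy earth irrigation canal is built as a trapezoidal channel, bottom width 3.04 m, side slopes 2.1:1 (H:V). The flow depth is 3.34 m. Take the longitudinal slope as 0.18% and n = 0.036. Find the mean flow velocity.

V = 1.75 m/s

With bottom width b = 3.04 m and side slope z = 2.1: A = (b + zy)y = (3.04 + 2.1×3.34)×3.34 = 33.58 m²; P = b + 2y√(1+z²) = 3.04 + 2×3.34×2.326 = 18.58 m.
Hydraulic radius R = A/P = 33.58/18.58 = 1.808 m.
From Manning's equation, V = (1/n) R^(2/3) S^(1/2) = (1/0.036) × 1.808^(2/3) × 0.0018^(1/2) = 1.75 m/s.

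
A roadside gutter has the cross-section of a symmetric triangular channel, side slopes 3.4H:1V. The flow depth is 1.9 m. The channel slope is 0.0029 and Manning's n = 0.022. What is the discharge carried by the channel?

Q = 28.2 m³/s

For a triangular section with side slope z = 3.4: A = zy² = 3.4×1.9² = 12.27 m²; P = 2y√(1+z²) = 2×1.9×3.544 = 13.47 m.
Hydraulic radius R = A/P = 12.27/13.47 = 0.9114 m.
Manning's equation: Q = (1/n) A R^(2/3) S^(1/2) = (1/0.022) × 12.27 × 0.9114^(2/3) × 0.0029^(1/2) = 28.2 m³/s.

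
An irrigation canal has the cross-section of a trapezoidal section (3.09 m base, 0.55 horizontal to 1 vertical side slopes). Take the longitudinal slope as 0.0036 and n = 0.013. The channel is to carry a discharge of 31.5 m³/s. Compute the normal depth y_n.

Manning's equation rearranged: A R^(2/3) = nQ / (1·√S) = 0.013 × 31.5 / (√0.0036) = 6.825.
At y = 1.37 m: A R^(2/3) = 4.714 — low.
At y = 1.92 m: A R^(2/3) = 8.303 — high.
At y = 1.71 m: A R^(2/3) = 6.826 — ≈ 6.825.

y_n = 1.71 m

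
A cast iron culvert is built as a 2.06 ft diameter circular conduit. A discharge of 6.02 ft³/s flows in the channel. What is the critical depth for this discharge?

At critical depth, Q² T / (g A³) = 1, i.e. A³/T = Q²/g = 6.02²/32.2 = 1.125.
At y = 1.03 ft: A³/T = 2.247 — high.
At y = 0.742 ft: A³/T = 0.6387 — low.
At y = 0.86 ft: A³/T = 1.127 — close enough.

y_c = 0.86 ft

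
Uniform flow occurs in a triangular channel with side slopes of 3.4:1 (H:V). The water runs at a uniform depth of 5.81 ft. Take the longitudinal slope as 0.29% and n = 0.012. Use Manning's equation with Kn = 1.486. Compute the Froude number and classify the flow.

For a triangular section with side slope z = 3.4: A = zy² = 3.4×5.81² = 114.8 ft²; P = 2y√(1+z²) = 2×5.81×3.544 = 41.18 ft.
Hydraulic radius R = A/P = 114.8/41.18 = 2.787 ft.
V = (1.486/n) R^(2/3) √S = (1.486/0.012) × 2.787^(2/3) × √0.0029 = 13.21 ft/s. Hydraulic depth D_h = A/T = 114.8/39.51 = 2.905 ft.
Froude number Fr = V/√(g·D_h) = 13.21/√(32.2×2.905) = 1.37, which is greater than 1, so the flow is supercritical.

supercritical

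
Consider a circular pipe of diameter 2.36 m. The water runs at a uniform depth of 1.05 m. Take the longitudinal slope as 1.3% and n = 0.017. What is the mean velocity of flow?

V = 4.48 m/s

For a circular section of diameter D = 2.36 m at depth y = 1.05 m, the central angle is θ = 2 arccos(1 − 2y/D) = 2.921 rad. Then A = (D²/8)(θ − sin θ) = 1.881 m² and P = Dθ/2 = 3.447 m.
Hydraulic radius R = A/P = 1.881/3.447 = 0.5458 m.
From Manning's equation, V = (1/n) R^(2/3) S^(1/2) = (1/0.017) × 0.5458^(2/3) × 0.013^(1/2) = 4.48 m/s.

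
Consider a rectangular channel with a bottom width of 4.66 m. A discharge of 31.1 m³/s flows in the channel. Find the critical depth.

For a rectangular channel, critical depth y_c = (q²/g)^(1/3) where q = Q/b = 31.1/4.66 = 6.674 m²/s.
So y_c = (6.674²/9.81)^(1/3) = 1.66 m.

y_c = 1.66 m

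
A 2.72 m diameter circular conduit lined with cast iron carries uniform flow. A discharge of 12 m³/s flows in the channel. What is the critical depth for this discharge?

y_c = 1.55 m

At critical depth, Q² T / (g A³) = 1, i.e. A³/T = Q²/g = 12²/9.81 = 14.68.
Try y = 1.77 m: A³/T = 24.74 — too large.
Try y = 1.24 m: A³/T = 6.334 — too small.
Try y = 1.55 m: A³/T = 14.86 — close enough.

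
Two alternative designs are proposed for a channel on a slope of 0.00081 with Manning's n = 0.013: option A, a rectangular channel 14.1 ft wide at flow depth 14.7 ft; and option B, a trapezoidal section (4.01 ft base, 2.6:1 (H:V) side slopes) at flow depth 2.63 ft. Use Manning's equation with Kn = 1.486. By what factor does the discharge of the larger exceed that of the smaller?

15.5

Channel A: Flow area A = b·y = 14.1 × 14.7 = 207.3 ft². Wetted perimeter P = b + 2y = 14.1 + 2×14.7 = 43.5 ft. Hydraulic radius R = A/P = 207.3/43.5 = 4.765 ft. Q_A = (1.486/0.013)·207.3·4.765^(2/3)·√0.00081 = 1909 ft³/s.
Channel B: With bottom width b = 4.01 ft and side slope z = 2.6: A = (b + zy)y = (4.01 + 2.6×2.63)×2.63 = 28.53 ft²; P = b + 2y√(1+z²) = 4.01 + 2×2.63×2.786 = 18.66 ft. Hydraulic radius R = A/P = 28.53/18.66 = 1.529 ft. Q_B = (1.486/0.013)·28.53·1.529^(2/3)·√0.00081 = 123.2 ft³/s.
The larger discharge is 1909 ft³/s and the smaller is 123.2 ft³/s; the ratio is 15.5.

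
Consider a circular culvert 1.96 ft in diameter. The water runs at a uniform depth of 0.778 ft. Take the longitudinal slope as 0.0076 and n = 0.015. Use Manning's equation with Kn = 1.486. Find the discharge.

Q = 5.38 ft³/s

For a circular section of diameter D = 1.96 ft at depth y = 0.778 ft, the central angle is θ = 2 arccos(1 − 2y/D) = 2.726 rad. Then A = (D²/8)(θ − sin θ) = 1.115 ft² and P = Dθ/2 = 2.672 ft.
Hydraulic radius R = A/P = 1.115/2.672 = 0.4175 ft.
Manning's equation: Q = (1.486/n) A R^(2/3) S^(1/2) = (1.486/0.015) × 1.115 × 0.4175^(2/3) × 0.0076^(1/2) = 5.38 ft³/s.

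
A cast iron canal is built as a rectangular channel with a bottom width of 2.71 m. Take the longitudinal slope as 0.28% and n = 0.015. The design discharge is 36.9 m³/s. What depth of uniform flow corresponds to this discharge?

Manning's equation rearranged: A R^(2/3) = nQ / (1·√S) = 0.015 × 36.9 / (√0.0028) = 10.46.
Trying y = 4.41 m: A R^(2/3) = 12.24 — high.
Trying y = 2.71 m: A R^(2/3) = 6.863 — low.
Trying y = 3.85 m: A R^(2/3) = 10.45 — close enough.

y_n = 3.85 m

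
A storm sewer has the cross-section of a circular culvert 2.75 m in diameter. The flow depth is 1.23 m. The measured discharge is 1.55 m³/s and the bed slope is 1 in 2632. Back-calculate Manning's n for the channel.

For a circular section of diameter D = 2.75 m at depth y = 1.23 m, the central angle is θ = 2 arccos(1 − 2y/D) = 2.93 rad. Then A = (D²/8)(θ − sin θ) = 2.572 m² and P = Dθ/2 = 4.029 m.
Hydraulic radius R = A/P = 2.572/4.029 = 0.6383 m.
Rearranging Manning's equation: n = (1/Q) A R^(2/3) S^(1/2) = (1/1.55) × 2.572 × 0.6383^(2/3) × √0.0003799 = 0.024.

n = 0.024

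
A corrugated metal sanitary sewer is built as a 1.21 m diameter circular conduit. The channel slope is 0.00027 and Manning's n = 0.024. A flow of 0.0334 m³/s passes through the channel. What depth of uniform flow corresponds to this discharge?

Manning's equation rearranged: A R^(2/3) = nQ / (1·√S) = 0.024 × 0.0334 / (√0.00027) = 0.04878.
Try y = 0.204 m: A R^(2/3) = 0.03204 — too small.
Try y = 0.251 m: A R^(2/3) = 0.04885 — matches.

y_n = 0.251 m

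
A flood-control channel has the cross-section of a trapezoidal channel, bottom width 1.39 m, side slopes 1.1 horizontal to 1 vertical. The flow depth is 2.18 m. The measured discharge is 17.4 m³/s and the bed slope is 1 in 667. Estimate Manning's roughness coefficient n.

With bottom width b = 1.39 m and side slope z = 1.1: A = (b + zy)y = (1.39 + 1.1×2.18)×2.18 = 8.258 m²; P = b + 2y√(1+z²) = 1.39 + 2×2.18×1.487 = 7.872 m.
Hydraulic radius R = A/P = 8.258/7.872 = 1.049 m.
Rearranging Manning's equation: n = (1/Q) A R^(2/3) S^(1/2) = (1/17.4) × 8.258 × 1.049^(2/3) × √0.001499 = 0.019.

n = 0.019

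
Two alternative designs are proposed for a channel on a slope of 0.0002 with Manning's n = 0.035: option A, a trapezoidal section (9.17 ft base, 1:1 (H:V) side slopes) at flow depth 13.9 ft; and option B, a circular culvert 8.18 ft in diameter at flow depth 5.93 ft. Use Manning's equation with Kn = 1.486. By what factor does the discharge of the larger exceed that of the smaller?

Channel A: With bottom width b = 9.17 ft and side slope z = 1: A = (b + zy)y = (9.17 + 1×13.9)×13.9 = 320.7 ft²; P = b + 2y√(1+z²) = 9.17 + 2×13.9×1.414 = 48.49 ft. Hydraulic radius R = A/P = 320.7/48.49 = 6.614 ft. Q_A = (1.486/0.035)·320.7·6.614^(2/3)·√0.0002 = 678.4 ft³/s.
Channel B: For a circular section of diameter D = 8.18 ft at depth y = 5.93 ft, the central angle is θ = 2 arccos(1 − 2y/D) = 4.075 rad. Then A = (D²/8)(θ − sin θ) = 40.8 ft² and P = Dθ/2 = 16.67 ft. Hydraulic radius R = A/P = 40.8/16.67 = 2.448 ft. Q_B = (1.486/0.035)·40.8·2.448^(2/3)·√0.0002 = 44.5 ft³/s.
The larger discharge is 678.4 ft³/s and the smaller is 44.5 ft³/s; the ratio is 15.2.

15.2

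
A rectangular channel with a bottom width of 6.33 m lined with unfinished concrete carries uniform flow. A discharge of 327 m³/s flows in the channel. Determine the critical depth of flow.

y_c = 6.48 m

For a rectangular channel, critical depth y_c = (q²/g)^(1/3) where q = Q/b = 327/6.33 = 51.66 m²/s.
So y_c = (51.66²/9.81)^(1/3) = 6.48 m.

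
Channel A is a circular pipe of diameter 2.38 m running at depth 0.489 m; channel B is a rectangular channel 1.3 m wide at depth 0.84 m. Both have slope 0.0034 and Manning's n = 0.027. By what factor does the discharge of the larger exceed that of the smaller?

1.92

Channel A: For a circular section of diameter D = 2.38 m at depth y = 0.489 m, the central angle is θ = 2 arccos(1 − 2y/D) = 1.882 rad. Then A = (D²/8)(θ − sin θ) = 0.6583 m² and P = Dθ/2 = 2.239 m. Hydraulic radius R = A/P = 0.6583/2.239 = 0.294 m. Q_A = (1/0.027)·0.6583·0.294^(2/3)·√0.0034 = 0.6285 m³/s.
Channel B: Flow area A = b·y = 1.3 × 0.84 = 1.092 m². Wetted perimeter P = b + 2y = 1.3 + 2×0.84 = 2.98 m. Hydraulic radius R = A/P = 1.092/2.98 = 0.3664 m. Q_B = (1/0.027)·1.092·0.3664^(2/3)·√0.0034 = 1.208 m³/s.
The larger discharge is 1.208 m³/s and the smaller is 0.6285 m³/s; the ratio is 1.92.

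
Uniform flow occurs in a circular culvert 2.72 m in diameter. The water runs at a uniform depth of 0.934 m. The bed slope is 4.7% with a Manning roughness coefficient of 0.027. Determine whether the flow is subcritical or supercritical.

For a circular section of diameter D = 2.72 m at depth y = 0.934 m, the central angle is θ = 2 arccos(1 − 2y/D) = 2.504 rad. Then A = (D²/8)(θ − sin θ) = 1.766 m² and P = Dθ/2 = 3.406 m.
Hydraulic radius R = A/P = 1.766/3.406 = 0.5185 m.
V = (1/n) R^(2/3) √S = (1/0.027) × 0.5185^(2/3) × √0.047 = 5.182 m/s. Hydraulic depth D_h = A/T = 1.766/2.583 = 0.6836 m.
Froude number Fr = V/√(g·D_h) = 5.182/√(9.81×0.6836) = 2, which is greater than 1, so the flow is supercritical.

supercritical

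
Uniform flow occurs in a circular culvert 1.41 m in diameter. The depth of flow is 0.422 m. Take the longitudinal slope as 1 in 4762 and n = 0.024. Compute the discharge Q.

For a circular section of diameter D = 1.41 m at depth y = 0.422 m, the central angle is θ = 2 arccos(1 − 2y/D) = 2.315 rad. Then A = (D²/8)(θ − sin θ) = 0.3927 m² and P = Dθ/2 = 1.632 m.
Hydraulic radius R = A/P = 0.3927/1.632 = 0.2406 m.
Manning's equation: Q = (1/n) A R^(2/3) S^(1/2) = (1/0.024) × 0.3927 × 0.2406^(2/3) × 0.00021^(1/2) = 0.0917 m³/s.

Q = 0.0917 m³/s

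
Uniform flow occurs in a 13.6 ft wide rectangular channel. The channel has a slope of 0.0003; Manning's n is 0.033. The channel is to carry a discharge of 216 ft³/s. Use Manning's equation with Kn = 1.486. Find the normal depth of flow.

Manning's equation rearranged: A R^(2/3) = nQ / (1.486·√S) = 0.033 × 216 / (1.486 × √0.0003) = 276.9.
Try y = 10.3 ft: A R^(2/3) = 358.6 — high.
Try y = 7.21 ft: A R^(2/3) = 226 — low.
Try y = 8.42 ft: A R^(2/3) = 277 — matches.

y_n = 8.42 ft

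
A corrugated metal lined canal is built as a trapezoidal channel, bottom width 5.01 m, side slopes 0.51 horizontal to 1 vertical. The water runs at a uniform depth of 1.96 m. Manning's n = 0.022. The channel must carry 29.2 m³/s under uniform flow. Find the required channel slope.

S = 0.00221

With bottom width b = 5.01 m and side slope z = 0.51: A = (b + zy)y = (5.01 + 0.51×1.96)×1.96 = 11.78 m²; P = b + 2y√(1+z²) = 5.01 + 2×1.96×1.123 = 9.41 m.
Hydraulic radius R = A/P = 11.78/9.41 = 1.252 m.
From Manning's equation, S = [nQ / (1 A R^(2/3))]² = [0.022 × 29.2 / (1 × 11.78 × 1.252^(2/3))]² = 0.00221.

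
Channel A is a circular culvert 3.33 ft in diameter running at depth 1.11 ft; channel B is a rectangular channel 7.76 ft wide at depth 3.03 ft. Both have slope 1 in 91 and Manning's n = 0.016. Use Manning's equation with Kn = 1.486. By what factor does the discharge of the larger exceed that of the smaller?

Channel A: For a circular section of diameter D = 3.33 ft at depth y = 1.11 ft, the central angle is θ = 2 arccos(1 − 2y/D) = 2.462 rad. Then A = (D²/8)(θ − sin θ) = 2.541 ft² and P = Dθ/2 = 4.099 ft. Hydraulic radius R = A/P = 2.541/4.099 = 0.62 ft. Q_A = (1.486/0.016)·2.541·0.62^(2/3)·√0.01099 = 17.99 ft³/s.
Channel B: Flow area A = b·y = 7.76 × 3.03 = 23.51 ft². Wetted perimeter P = b + 2y = 7.76 + 2×3.03 = 13.82 ft. Hydraulic radius R = A/P = 23.51/13.82 = 1.701 ft. Q_B = (1.486/0.016)·23.51·1.701^(2/3)·√0.01099 = 326.2 ft³/s.
The larger discharge is 326.2 ft³/s and the smaller is 17.99 ft³/s; the ratio is 18.1.

18.1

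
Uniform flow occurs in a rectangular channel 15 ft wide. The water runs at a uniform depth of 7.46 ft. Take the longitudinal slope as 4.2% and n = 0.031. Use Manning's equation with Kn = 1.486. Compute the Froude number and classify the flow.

Flow area A = b·y = 15 × 7.46 = 111.9 ft². Wetted perimeter P = b + 2y = 15 + 2×7.46 = 29.92 ft.
Hydraulic radius R = A/P = 111.9/29.92 = 3.74 ft.
V = (1.486/n) R^(2/3) √S = (1.486/0.031) × 3.74^(2/3) × √0.042 = 23.67 ft/s. Hydraulic depth D_h = A/T = 111.9/15 = 7.46 ft.
Froude number Fr = V/√(g·D_h) = 23.67/√(32.2×7.46) = 1.53, which is greater than 1, so the flow is supercritical.

supercritical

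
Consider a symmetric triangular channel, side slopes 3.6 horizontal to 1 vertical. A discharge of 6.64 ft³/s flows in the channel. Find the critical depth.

At critical depth, Q² T / (g A³) = 1, i.e. A³/T = Q²/g = 6.64²/32.2 = 1.369.
Trying y = 0.93 ft: A³/T = 4.508 — over.
Trying y = 0.623 ft: A³/T = 0.6082 — short.
Trying y = 0.733 ft: A³/T = 1.371 — ≈ 1.369.

y_c = 0.733 ft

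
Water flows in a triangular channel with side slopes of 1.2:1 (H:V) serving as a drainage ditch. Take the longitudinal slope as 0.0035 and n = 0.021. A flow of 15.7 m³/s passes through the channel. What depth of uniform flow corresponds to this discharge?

Manning's equation rearranged: A R^(2/3) = nQ / (1·√S) = 0.021 × 15.7 / (√0.0035) = 5.573.
Trying y = 2.53 m: A R^(2/3) = 7.536 — too large.
Trying y = 2.26 m: A R^(2/3) = 5.578 — close enough.

y_n = 2.26 m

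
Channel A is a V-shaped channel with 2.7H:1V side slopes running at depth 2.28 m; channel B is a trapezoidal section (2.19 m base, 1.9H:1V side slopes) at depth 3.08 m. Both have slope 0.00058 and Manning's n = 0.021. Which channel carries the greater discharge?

Channel A: For a triangular section with side slope z = 2.7: A = zy² = 2.7×2.28² = 14.04 m²; P = 2y√(1+z²) = 2×2.28×2.879 = 13.13 m. Hydraulic radius R = A/P = 14.04/13.13 = 1.069 m. Q_A = (1/0.021)·14.04·1.069^(2/3)·√0.00058 = 16.83 m³/s.
Channel B: With bottom width b = 2.19 m and side slope z = 1.9: A = (b + zy)y = (2.19 + 1.9×3.08)×3.08 = 24.77 m²; P = b + 2y√(1+z²) = 2.19 + 2×3.08×2.147 = 15.42 m. Hydraulic radius R = A/P = 24.77/15.42 = 1.607 m. Q_B = (1/0.021)·24.77·1.607^(2/3)·√0.00058 = 38.97 m³/s.
Q_A = 16.83 m³/s vs Q_B = 38.97 m³/s, so channel B carries more.

channel B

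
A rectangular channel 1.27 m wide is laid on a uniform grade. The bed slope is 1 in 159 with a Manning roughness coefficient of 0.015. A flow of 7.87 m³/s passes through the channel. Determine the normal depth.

y_n = 1.92 m

Manning's equation rearranged: A R^(2/3) = nQ / (1·√S) = 0.015 × 7.87 / (√0.006289) = 1.489.
At y = 2.36 m: A R^(2/3) = 1.889 — too large.
At y = 1.31 m: A R^(2/3) = 0.9444 — too small.
At y = 1.92 m: A R^(2/3) = 1.489 — matches.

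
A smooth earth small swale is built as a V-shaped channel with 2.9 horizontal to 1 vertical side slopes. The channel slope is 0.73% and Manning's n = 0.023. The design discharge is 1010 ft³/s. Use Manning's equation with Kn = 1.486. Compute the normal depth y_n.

Manning's equation rearranged: A R^(2/3) = nQ / (1.486·√S) = 0.023 × 1010 / (1.486 × √0.0073) = 183.
At y = 6.9 ft: A R^(2/3) = 303.7 — over.
At y = 4.14 ft: A R^(2/3) = 77.76 — short.
At y = 5.71 ft: A R^(2/3) = 183.3 — ≈ 183.

y_n = 5.71 ft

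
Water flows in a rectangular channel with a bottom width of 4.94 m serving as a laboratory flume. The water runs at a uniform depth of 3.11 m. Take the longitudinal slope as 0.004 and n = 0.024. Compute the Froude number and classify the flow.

subcritical

Flow area A = b·y = 4.94 × 3.11 = 15.36 m². Wetted perimeter P = b + 2y = 4.94 + 2×3.11 = 11.16 m.
Hydraulic radius R = A/P = 15.36/11.16 = 1.377 m.
V = (1/n) R^(2/3) √S = (1/0.024) × 1.377^(2/3) × √0.004 = 3.261 m/s. Hydraulic depth D_h = A/T = 15.36/4.94 = 3.11 m.
Froude number Fr = V/√(g·D_h) = 3.261/√(9.81×3.11) = 0.59, which is less than 1, so the flow is subcritical.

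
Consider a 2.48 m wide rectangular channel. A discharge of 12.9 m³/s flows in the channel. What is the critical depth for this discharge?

y_c = 1.4 m

For a rectangular channel, critical depth y_c = (q²/g)^(1/3) where q = Q/b = 12.9/2.48 = 5.202 m²/s.
So y_c = (5.202²/9.81)^(1/3) = 1.4 m.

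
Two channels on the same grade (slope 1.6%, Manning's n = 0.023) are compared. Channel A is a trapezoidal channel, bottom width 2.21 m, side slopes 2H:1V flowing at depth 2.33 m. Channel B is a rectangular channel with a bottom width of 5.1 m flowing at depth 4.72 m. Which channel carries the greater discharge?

Channel A: With bottom width b = 2.21 m and side slope z = 2: A = (b + zy)y = (2.21 + 2×2.33)×2.33 = 16.01 m²; P = b + 2y√(1+z²) = 2.21 + 2×2.33×2.236 = 12.63 m. Hydraulic radius R = A/P = 16.01/12.63 = 1.267 m. Q_A = (1/0.023)·16.01·1.267^(2/3)·√0.016 = 103.1 m³/s.
Channel B: Flow area A = b·y = 5.1 × 4.72 = 24.07 m². Wetted perimeter P = b + 2y = 5.1 + 2×4.72 = 14.54 m. Hydraulic radius R = A/P = 24.07/14.54 = 1.656 m. Q_B = (1/0.023)·24.07·1.656^(2/3)·√0.016 = 185.3 m³/s.
Q_A = 103.1 m³/s vs Q_B = 185.3 m³/s, so channel B carries more.

channel B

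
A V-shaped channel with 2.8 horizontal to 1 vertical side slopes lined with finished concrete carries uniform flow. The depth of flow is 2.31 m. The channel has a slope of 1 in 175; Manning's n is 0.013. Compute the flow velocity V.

For a triangular section with side slope z = 2.8: A = zy² = 2.8×2.31² = 14.94 m²; P = 2y√(1+z²) = 2×2.31×2.973 = 13.74 m.
Hydraulic radius R = A/P = 14.94/13.74 = 1.088 m.
From Manning's equation, V = (1/n) R^(2/3) S^(1/2) = (1/0.013) × 1.088^(2/3) × 0.005714^(1/2) = 6.15 m/s.

V = 6.15 m/s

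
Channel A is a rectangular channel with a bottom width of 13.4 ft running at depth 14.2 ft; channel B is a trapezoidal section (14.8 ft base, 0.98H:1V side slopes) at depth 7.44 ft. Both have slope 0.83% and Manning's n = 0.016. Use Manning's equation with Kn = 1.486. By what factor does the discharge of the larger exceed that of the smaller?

1.15

Channel A: Flow area A = b·y = 13.4 × 14.2 = 190.3 ft². Wetted perimeter P = b + 2y = 13.4 + 2×14.2 = 41.8 ft. Hydraulic radius R = A/P = 190.3/41.8 = 4.552 ft. Q_A = (1.486/0.016)·190.3·4.552^(2/3)·√0.0083 = 4422 ft³/s.
Channel B: With bottom width b = 14.8 ft and side slope z = 0.98: A = (b + zy)y = (14.8 + 0.98×7.44)×7.44 = 164.4 ft²; P = b + 2y√(1+z²) = 14.8 + 2×7.44×1.4 = 35.63 ft. Hydraulic radius R = A/P = 164.4/35.63 = 4.612 ft. Q_B = (1.486/0.016)·164.4·4.612^(2/3)·√0.0083 = 3853 ft³/s.
The larger discharge is 4422 ft³/s and the smaller is 3853 ft³/s; the ratio is 1.15.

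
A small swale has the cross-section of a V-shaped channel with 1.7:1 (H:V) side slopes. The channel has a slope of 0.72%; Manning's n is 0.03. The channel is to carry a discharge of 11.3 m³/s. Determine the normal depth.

y_n = 1.7 m

Manning's equation rearranged: A R^(2/3) = nQ / (1·√S) = 0.03 × 11.3 / (√0.0072) = 3.995.
Try y = 1.18 m: A R^(2/3) = 1.508 — low.
Try y = 1.92 m: A R^(2/3) = 5.524 — high.
Try y = 1.7 m: A R^(2/3) = 3.993 — close enough.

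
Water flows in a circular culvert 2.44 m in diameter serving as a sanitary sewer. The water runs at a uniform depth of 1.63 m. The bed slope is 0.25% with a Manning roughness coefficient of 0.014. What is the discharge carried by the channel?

For a circular section of diameter D = 2.44 m at depth y = 1.63 m, the central angle is θ = 2 arccos(1 − 2y/D) = 3.827 rad. Then A = (D²/8)(θ − sin θ) = 3.319 m² and P = Dθ/2 = 4.669 m.
Hydraulic radius R = A/P = 3.319/4.669 = 0.7109 m.
Manning's equation: Q = (1/n) A R^(2/3) S^(1/2) = (1/0.014) × 3.319 × 0.7109^(2/3) × 0.0025^(1/2) = 9.44 m³/s.

Q = 9.44 m³/s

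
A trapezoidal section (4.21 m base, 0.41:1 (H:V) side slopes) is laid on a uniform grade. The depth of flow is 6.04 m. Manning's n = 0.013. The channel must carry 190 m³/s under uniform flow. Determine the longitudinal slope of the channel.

S = 0.0012

With bottom width b = 4.21 m and side slope z = 0.41: A = (b + zy)y = (4.21 + 0.41×6.04)×6.04 = 40.39 m²; P = b + 2y√(1+z²) = 4.21 + 2×6.04×1.081 = 17.27 m.
Hydraulic radius R = A/P = 40.39/17.27 = 2.339 m.
From Manning's equation, S = [nQ / (1 A R^(2/3))]² = [0.013 × 190 / (1 × 40.39 × 2.339^(2/3))]² = 0.0012.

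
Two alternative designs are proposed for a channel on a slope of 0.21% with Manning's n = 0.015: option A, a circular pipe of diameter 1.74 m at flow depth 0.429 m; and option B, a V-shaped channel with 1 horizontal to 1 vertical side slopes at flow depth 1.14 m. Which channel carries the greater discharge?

channel B

Channel A: For a circular section of diameter D = 1.74 m at depth y = 0.429 m, the central angle is θ = 2 arccos(1 − 2y/D) = 2.078 rad. Then A = (D²/8)(θ − sin θ) = 0.4559 m² and P = Dθ/2 = 1.808 m. Hydraulic radius R = A/P = 0.4559/1.808 = 0.2521 m. Q_A = (1/0.015)·0.4559·0.2521^(2/3)·√0.0021 = 0.5558 m³/s.
Channel B: For a triangular section with side slope z = 1: A = zy² = 1×1.14² = 1.3 m²; P = 2y√(1+z²) = 2×1.14×1.414 = 3.224 m. Hydraulic radius R = A/P = 1.3/3.224 = 0.4031 m. Q_B = (1/0.015)·1.3·0.4031^(2/3)·√0.0021 = 2.166 m³/s.
Q_A = 0.5558 m³/s vs Q_B = 2.166 m³/s, so channel B carries more.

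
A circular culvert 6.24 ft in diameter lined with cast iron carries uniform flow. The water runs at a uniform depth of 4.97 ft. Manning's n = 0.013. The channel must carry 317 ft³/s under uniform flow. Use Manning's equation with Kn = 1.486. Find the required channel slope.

S = 0.0048

For a circular section of diameter D = 6.24 ft at depth y = 4.97 ft, the central angle is θ = 2 arccos(1 − 2y/D) = 4.411 rad. Then A = (D²/8)(θ − sin θ) = 26.12 ft² and P = Dθ/2 = 13.76 ft.
Hydraulic radius R = A/P = 26.12/13.76 = 1.898 ft.
From Manning's equation, S = [nQ / (1.486 A R^(2/3))]² = [0.013 × 317 / (1.486 × 26.12 × 1.898^(2/3))]² = 0.0048.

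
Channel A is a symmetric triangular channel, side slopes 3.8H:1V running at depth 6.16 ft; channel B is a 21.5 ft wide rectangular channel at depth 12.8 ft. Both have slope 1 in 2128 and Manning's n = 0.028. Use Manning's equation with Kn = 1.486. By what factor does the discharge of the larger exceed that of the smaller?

2.99

Channel A: For a triangular section with side slope z = 3.8: A = zy² = 3.8×6.16² = 144.2 ft²; P = 2y√(1+z²) = 2×6.16×3.929 = 48.41 ft. Hydraulic radius R = A/P = 144.2/48.41 = 2.979 ft. Q_A = (1.486/0.028)·144.2·2.979^(2/3)·√0.0004699 = 343.4 ft³/s.
Channel B: Flow area A = b·y = 21.5 × 12.8 = 275.2 ft². Wetted perimeter P = b + 2y = 21.5 + 2×12.8 = 47.1 ft. Hydraulic radius R = A/P = 275.2/47.1 = 5.843 ft. Q_B = (1.486/0.028)·275.2·5.843^(2/3)·√0.0004699 = 1027 ft³/s.
The larger discharge is 1027 ft³/s and the smaller is 343.4 ft³/s; the ratio is 2.99.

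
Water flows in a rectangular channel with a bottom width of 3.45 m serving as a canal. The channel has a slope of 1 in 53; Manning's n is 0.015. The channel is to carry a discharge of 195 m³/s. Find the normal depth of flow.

y_n = 5.2 m

Manning's equation rearranged: A R^(2/3) = nQ / (1·√S) = 0.015 × 195 / (√0.01887) = 21.29.
Try y = 4.47 m: A R^(2/3) = 17.84 — too small.
Try y = 6.52 m: A R^(2/3) = 27.67 — too large.
Try y = 5.2 m: A R^(2/3) = 21.32 — matches.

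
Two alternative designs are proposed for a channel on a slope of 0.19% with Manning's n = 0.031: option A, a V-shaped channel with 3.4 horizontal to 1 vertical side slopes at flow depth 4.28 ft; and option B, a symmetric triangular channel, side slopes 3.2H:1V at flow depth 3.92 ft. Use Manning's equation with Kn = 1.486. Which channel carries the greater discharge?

Channel A: For a triangular section with side slope z = 3.4: A = zy² = 3.4×4.28² = 62.28 ft²; P = 2y√(1+z²) = 2×4.28×3.544 = 30.34 ft. Hydraulic radius R = A/P = 62.28/30.34 = 2.053 ft. Q_A = (1.486/0.031)·62.28·2.053^(2/3)·√0.0019 = 210.2 ft³/s.
Channel B: For a triangular section with side slope z = 3.2: A = zy² = 3.2×3.92² = 49.17 ft²; P = 2y√(1+z²) = 2×3.92×3.353 = 26.28 ft. Hydraulic radius R = A/P = 49.17/26.28 = 1.871 ft. Q_B = (1.486/0.031)·49.17·1.871^(2/3)·√0.0019 = 156 ft³/s.
Q_A = 210.2 ft³/s vs Q_B = 156 ft³/s, so channel A carries more.

channel A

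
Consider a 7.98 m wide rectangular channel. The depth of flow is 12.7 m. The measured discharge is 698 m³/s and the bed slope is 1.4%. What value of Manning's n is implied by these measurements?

n = 0.036

Flow area A = b·y = 7.98 × 12.7 = 101.3 m². Wetted perimeter P = b + 2y = 7.98 + 2×12.7 = 33.38 m.
Hydraulic radius R = A/P = 101.3/33.38 = 3.036 m.
Rearranging Manning's equation: n = (1/Q) A R^(2/3) S^(1/2) = (1/698) × 101.3 × 3.036^(2/3) × √0.014 = 0.036.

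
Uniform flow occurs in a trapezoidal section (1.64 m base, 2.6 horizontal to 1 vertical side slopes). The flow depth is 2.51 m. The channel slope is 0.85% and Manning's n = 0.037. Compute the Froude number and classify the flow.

subcritical

With bottom width b = 1.64 m and side slope z = 2.6: A = (b + zy)y = (1.64 + 2.6×2.51)×2.51 = 20.5 m²; P = b + 2y√(1+z²) = 1.64 + 2×2.51×2.786 = 15.62 m.
Hydraulic radius R = A/P = 20.5/15.62 = 1.312 m.
V = (1/n) R^(2/3) √S = (1/0.037) × 1.312^(2/3) × √0.0085 = 2.986 m/s. Hydraulic depth D_h = A/T = 20.5/14.69 = 1.395 m.
Froude number Fr = V/√(g·D_h) = 2.986/√(9.81×1.395) = 0.807, which is less than 1, so the flow is subcritical.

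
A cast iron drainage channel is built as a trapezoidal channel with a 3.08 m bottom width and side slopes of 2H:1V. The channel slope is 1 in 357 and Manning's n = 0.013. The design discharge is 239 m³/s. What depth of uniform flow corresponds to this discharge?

Manning's equation rearranged: A R^(2/3) = nQ / (1·√S) = 0.013 × 239 / (√0.002801) = 58.71.
Trying y = 3.06 m: A R^(2/3) = 39.77 — low.
Trying y = 4.11 m: A R^(2/3) = 77.7 — high.
Trying y = 3.64 m: A R^(2/3) = 58.82 — ≈ 58.71.

y_n = 3.64 m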